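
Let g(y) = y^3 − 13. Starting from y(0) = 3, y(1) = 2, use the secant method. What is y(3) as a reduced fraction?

g(3) = 14, g(2) = −5. y(2) = 2 − (−5)·(2 − 3)/((−5) − 14) = 43/19.
g(2) = −5, g(43/19) = −9660/6859. y(3) = (43/19) − (−9660/6859)·((43/19) − 2)/((−9660/6859) − (−5)) = 11659/4927.

11659/4927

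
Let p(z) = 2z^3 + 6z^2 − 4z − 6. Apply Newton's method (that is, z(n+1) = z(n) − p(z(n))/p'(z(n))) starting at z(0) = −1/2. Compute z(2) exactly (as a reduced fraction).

p'(z) = 6z^2 + 12z − 4.
p(−1/2) = −11/4, p'(−1/2) = −17/2, so z(1) = (−1/2) − (−11/4)/(−17/2) = −14/17.
p(−14/17) = 1210/4913, p'(−14/17) = −2836/289, so z(2) = (−14/17) − (1210/4913)/(−2836/289) = −19247/24106.

−19247/24106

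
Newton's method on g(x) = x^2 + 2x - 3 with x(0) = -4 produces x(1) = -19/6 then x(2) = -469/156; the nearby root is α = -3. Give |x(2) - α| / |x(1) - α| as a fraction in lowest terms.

x(1) - α = -19/6 - (-3) = -19/6 + 3 = -1/6, so |x(1) - α| = 1/6.
x(2) - α = -469/156 - (-3) = -469/156 + 3 = -1/156, so |x(2) - α| = 1/156.
Ratio = (1/156) / (1/6) = 1/26.

1/26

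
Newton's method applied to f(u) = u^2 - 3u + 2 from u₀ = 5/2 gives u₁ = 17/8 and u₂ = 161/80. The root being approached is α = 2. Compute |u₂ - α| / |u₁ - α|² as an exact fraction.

u₁ - α = 17/8 - 2 = 1/8, so |u₁ - α| = 1/8.
u₂ - α = 161/80 - 2 = 1/80, so |u₂ - α| = 1/80.
|u₁ - α|² = 1/64.
Ratio = (1/80) / (1/64) = 4/5.

4/5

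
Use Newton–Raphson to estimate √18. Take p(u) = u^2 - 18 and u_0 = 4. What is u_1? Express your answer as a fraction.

p'(u) = 2u.
p(4) = -2, p'(4) = 8, so u_1 = 4 - (-2)/8 = 17/4.

17/4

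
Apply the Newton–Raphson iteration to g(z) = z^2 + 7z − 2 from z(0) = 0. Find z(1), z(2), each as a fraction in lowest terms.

g'(z) = 2z + 7.
g(0) = −2, g'(0) = 7, so z(1) = 0 − (−2)/7 = 2/7.
g(2/7) = 4/49, g'(2/7) = 53/7, so z(2) = (2/7) − (4/49)/(53/7) = 102/371.

z(1) = 2/7, z(2) = 102/371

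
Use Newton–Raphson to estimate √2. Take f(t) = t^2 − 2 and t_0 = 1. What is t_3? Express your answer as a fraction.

f'(t) = 2t.
f(1) = −1, f'(1) = 2, so t_1 = 1 − (−1)/2 = 3/2.
f(3/2) = 1/4, f'(3/2) = 3, so t_2 = (3/2) − (1/4)/3 = 17/12.
f(17/12) = 1/144, f'(17/12) = 17/6, so t_3 = (17/12) − (1/144)/(17/6) = 577/408.

577/408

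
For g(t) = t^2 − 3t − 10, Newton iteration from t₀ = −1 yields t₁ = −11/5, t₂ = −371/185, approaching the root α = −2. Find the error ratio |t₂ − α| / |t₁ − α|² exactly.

5/37

t₁ − α = −11/5 − (−2) = −11/5 + 2 = −1/5, so |t₁ − α| = 1/5.
t₂ − α = −371/185 − (−2) = −371/185 + 2 = −1/185, so |t₂ − α| = 1/185.
|t₁ − α|² = 1/25.
Ratio = (1/185) / (1/25) = 5/37.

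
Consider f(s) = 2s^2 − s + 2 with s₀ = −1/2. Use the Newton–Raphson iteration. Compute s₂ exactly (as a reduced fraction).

−3/2

f'(s) = 4s − 1.
f(−1/2) = 3, f'(−1/2) = −3, so s₁ = (−1/2) − 3/(−3) = 1/2.
f(1/2) = 2, f'(1/2) = 1, so s₂ = (1/2) − 2/1 = −3/2.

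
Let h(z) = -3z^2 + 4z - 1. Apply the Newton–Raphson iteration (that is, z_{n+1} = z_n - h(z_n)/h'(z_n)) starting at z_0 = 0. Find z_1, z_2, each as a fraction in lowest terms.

h'(z) = -6z + 4.
h(0) = -1, h'(0) = 4, so z_1 = 0 - (-1)/4 = 1/4.
h(1/4) = -3/16, h'(1/4) = 5/2, so z_2 = (1/4) - (-3/16)/(5/2) = 13/40.

z_1 = 1/4, z_2 = 13/40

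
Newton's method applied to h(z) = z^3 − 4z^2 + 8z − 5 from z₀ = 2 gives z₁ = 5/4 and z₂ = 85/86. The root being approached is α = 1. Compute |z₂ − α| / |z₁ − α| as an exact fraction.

z₁ − α = 5/4 − 1 = 1/4, so |z₁ − α| = 1/4.
z₂ − α = 85/86 − 1 = −1/86, so |z₂ − α| = 1/86.
Ratio = (1/86) / (1/4) = 2/43.

2/43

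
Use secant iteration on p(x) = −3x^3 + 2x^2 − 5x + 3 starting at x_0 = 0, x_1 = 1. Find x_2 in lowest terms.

p(0) = 3, p(1) = −3. x_2 = 1 − (−3)·(1 − 0)/((−3) − 3) = 1/2.

1/2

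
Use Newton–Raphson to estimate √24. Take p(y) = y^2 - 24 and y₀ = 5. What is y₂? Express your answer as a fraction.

4801/980

p'(y) = 2y.
p(5) = 1, p'(5) = 10, so y₁ = 5 - 1/10 = 49/10.
p(49/10) = 1/100, p'(49/10) = 49/5, so y₂ = (49/10) - (1/100)/(49/5) = 4801/980.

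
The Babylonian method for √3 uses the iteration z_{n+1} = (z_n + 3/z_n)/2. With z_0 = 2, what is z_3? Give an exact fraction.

z_1 = (2 + 3/2)/2 = 7/4.
z_2 = (7/4 + 3/(7/4))/2 = 97/56.
z_3 = (97/56 + 3/(97/56))/2 = 18817/10864.

18817/10864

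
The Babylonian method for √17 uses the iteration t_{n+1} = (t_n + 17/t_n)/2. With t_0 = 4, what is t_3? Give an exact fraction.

t_1 = (4 + 17/4)/2 = 33/8.
t_2 = (33/8 + 17/(33/8))/2 = 2177/528.
t_3 = (2177/528 + 17/(2177/528))/2 = 9478657/2298912.

9478657/2298912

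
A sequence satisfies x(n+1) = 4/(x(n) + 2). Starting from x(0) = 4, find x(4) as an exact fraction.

x(1) = 4/(4 + 2) = 2/3.
x(2) = 4/(2/3 + 2) = 3/2.
x(3) = 4/(3/2 + 2) = 8/7.
x(4) = 4/(8/7 + 2) = 14/11.

14/11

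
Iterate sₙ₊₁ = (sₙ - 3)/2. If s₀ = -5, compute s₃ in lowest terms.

s₁ = ((-5) - 3)/2 = -4.
s₂ = ((-4) - 3)/2 = -7/2.
s₃ = ((-7/2) - 3)/2 = -13/4.

-13/4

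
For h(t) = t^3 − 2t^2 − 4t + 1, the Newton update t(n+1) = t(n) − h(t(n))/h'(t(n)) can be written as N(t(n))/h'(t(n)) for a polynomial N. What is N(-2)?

−25

h'(t) = 3t^2 − 4t − 4.
N(t) = t·h'(t) − h(t) = t·(3t^2 − 4t − 4) − (t^3 − 2t^2 − 4t + 1) = 2t^3 − 2t^2 − 1.
N(-2) = −25.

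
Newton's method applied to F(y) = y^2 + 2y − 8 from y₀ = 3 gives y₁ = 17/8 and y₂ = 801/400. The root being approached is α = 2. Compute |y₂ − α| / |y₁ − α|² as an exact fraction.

4/25

y₁ − α = 17/8 − 2 = 1/8, so |y₁ − α| = 1/8.
y₂ − α = 801/400 − 2 = 1/400, so |y₂ − α| = 1/400.
|y₁ − α|² = 1/64.
Ratio = (1/400) / (1/64) = 4/25.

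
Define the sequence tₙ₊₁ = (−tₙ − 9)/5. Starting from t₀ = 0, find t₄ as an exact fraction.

t₁ = (−0 − 9)/5 = −9/5.
t₂ = (−(−9/5) − 9)/5 = −36/25.
t₃ = (−(−36/25) − 9)/5 = −189/125.
t₄ = (−(−189/125) − 9)/5 = −936/625.

−936/625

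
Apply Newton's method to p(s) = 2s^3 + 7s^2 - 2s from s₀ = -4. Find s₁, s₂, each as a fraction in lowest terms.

s₁ = -72/19, s₂ = -80352/21337

p'(s) = 6s^2 + 14s - 2.
p(-4) = -8, p'(-4) = 38, so s₁ = (-4) - (-8)/38 = -72/19.
p(-72/19) = -5040/6859, p'(-72/19) = 11230/361, so s₂ = (-72/19) - (-5040/6859)/(11230/361) = -80352/21337.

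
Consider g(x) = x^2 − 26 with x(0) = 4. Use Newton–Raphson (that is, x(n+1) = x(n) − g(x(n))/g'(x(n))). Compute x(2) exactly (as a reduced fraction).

857/168

g'(x) = 2x.
g(4) = −10, g'(4) = 8, so x(1) = 4 − (−10)/8 = 21/4.
g(21/4) = 25/16, g'(21/4) = 21/2, so x(2) = (21/4) − (25/16)/(21/2) = 857/168.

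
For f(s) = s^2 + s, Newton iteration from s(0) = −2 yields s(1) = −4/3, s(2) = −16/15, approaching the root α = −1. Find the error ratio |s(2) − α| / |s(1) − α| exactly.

s(1) − α = −4/3 − (−1) = −4/3 + 1 = −1/3, so |s(1) − α| = 1/3.
s(2) − α = −16/15 − (−1) = −16/15 + 1 = −1/15, so |s(2) − α| = 1/15.
Ratio = (1/15) / (1/3) = 1/5.

1/5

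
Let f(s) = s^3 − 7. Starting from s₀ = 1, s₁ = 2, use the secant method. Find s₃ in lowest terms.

1045/547

f(1) = −6, f(2) = 1. s₂ = 2 − 1·(2 − 1)/(1 − (−6)) = 13/7.
f(2) = 1, f(13/7) = −204/343. s₃ = (13/7) − (−204/343)·((13/7) − 2)/((−204/343) − 1) = 1045/547.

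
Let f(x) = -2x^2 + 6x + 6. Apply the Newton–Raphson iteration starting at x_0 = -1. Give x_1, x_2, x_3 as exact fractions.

x_1 = -4/5, x_2 = -91/115, x_3 = -47956/60605

f'(x) = -4x + 6.
f(-1) = -2, f'(-1) = 10, so x_1 = (-1) - (-2)/10 = -4/5.
f(-4/5) = -2/25, f'(-4/5) = 46/5, so x_2 = (-4/5) - (-2/25)/(46/5) = -91/115.
f(-91/115) = -2/13225, f'(-91/115) = 1054/115, so x_3 = (-91/115) - (-2/13225)/(1054/115) = -47956/60605.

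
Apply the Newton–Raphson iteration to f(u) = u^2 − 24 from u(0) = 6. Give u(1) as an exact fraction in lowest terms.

5

f'(u) = 2u.
f(6) = 12, f'(6) = 12, so u(1) = 6 − 12/12 = 5.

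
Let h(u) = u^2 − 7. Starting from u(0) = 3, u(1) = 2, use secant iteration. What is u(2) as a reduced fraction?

h(3) = 2, h(2) = −3. u(2) = 2 − (−3)·(2 − 3)/((−3) − 2) = 13/5.

13/5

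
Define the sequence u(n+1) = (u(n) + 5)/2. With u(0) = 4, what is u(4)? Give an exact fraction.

u(1) = (4 + 5)/2 = 9/2.
u(2) = ((9/2) + 5)/2 = 19/4.
u(3) = ((19/4) + 5)/2 = 39/8.
u(4) = ((39/8) + 5)/2 = 79/16.

79/16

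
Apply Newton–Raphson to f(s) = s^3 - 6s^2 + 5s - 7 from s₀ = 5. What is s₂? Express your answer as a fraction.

f'(s) = 3s^2 - 12s + 5.
f(5) = -7, f'(5) = 20, so s₁ = 5 - (-7)/20 = 107/20.
f(107/20) = 9163/8000, f'(107/20) = 10667/400, so s₂ = (107/20) - (9163/8000)/(10667/400) = 566103/106670.

566103/106670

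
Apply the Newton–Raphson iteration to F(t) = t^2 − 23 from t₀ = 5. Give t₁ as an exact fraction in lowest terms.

24/5

F'(t) = 2t.
F(5) = 2, F'(5) = 10, so t₁ = 5 − 2/10 = 24/5.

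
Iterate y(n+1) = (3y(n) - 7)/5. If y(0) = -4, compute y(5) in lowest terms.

y(1) = (3·(-4) - 7)/5 = -19/5.
y(2) = (3·(-19/5) - 7)/5 = -92/25.
y(3) = (3·(-92/25) - 7)/5 = -451/125.
y(4) = (3·(-451/125) - 7)/5 = -2228/625.
y(5) = (3·(-2228/625) - 7)/5 = -11059/3125.

-11059/3125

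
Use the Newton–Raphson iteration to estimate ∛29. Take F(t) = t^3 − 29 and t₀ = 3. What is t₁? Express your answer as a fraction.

83/27

F'(t) = 3t^2.
F(3) = −2, F'(3) = 27, so t₁ = 3 − (−2)/27 = 83/27.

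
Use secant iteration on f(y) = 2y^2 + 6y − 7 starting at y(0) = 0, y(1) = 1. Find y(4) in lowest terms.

1337/1489

f(0) = −7, f(1) = 1. y(2) = 1 − 1·(1 − 0)/(1 − (−7)) = 7/8.
f(1) = 1, f(7/8) = −7/32. y(3) = (7/8) − (−7/32)·((7/8) − 1)/((−7/32) − 1) = 35/39.
f(7/8) = −7/32, f(35/39) = −7/1521. y(4) = (35/39) − (−7/1521)·((35/39) − (7/8))/((−7/1521) − (−7/32)) = 1337/1489.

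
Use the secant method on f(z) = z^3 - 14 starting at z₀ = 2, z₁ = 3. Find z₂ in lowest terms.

f(2) = -6, f(3) = 13. z₂ = 3 - 13·(3 - 2)/(13 - (-6)) = 44/19.

44/19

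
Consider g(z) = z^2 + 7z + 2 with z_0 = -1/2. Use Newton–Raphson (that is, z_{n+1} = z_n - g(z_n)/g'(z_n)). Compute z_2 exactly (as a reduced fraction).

g'(z) = 2z + 7.
g(-1/2) = -5/4, g'(-1/2) = 6, so z_1 = (-1/2) - (-5/4)/6 = -7/24.
g(-7/24) = 25/576, g'(-7/24) = 77/12, so z_2 = (-7/24) - (25/576)/(77/12) = -1103/3696.

-1103/3696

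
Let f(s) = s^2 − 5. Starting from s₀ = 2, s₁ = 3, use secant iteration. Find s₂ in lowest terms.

11/5

f(2) = −1, f(3) = 4. s₂ = 3 − 4·(3 − 2)/(4 − (−1)) = 11/5.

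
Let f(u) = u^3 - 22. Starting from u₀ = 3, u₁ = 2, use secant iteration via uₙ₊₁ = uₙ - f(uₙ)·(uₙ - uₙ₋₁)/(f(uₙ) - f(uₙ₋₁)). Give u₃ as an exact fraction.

f(3) = 5, f(2) = -14. u₂ = 2 - (-14)·(2 - 3)/((-14) - 5) = 52/19.
f(2) = -14, f(52/19) = -10290/6859. u₃ = (52/19) - (-10290/6859)·((52/19) - 2)/((-10290/6859) - (-14)) = 8651/3062.

8651/3062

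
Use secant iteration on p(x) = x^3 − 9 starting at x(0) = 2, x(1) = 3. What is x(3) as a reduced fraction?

1609/777

p(2) = −1, p(3) = 18. x(2) = 3 − 18·(3 − 2)/(18 − (−1)) = 39/19.
p(3) = 18, p(39/19) = −2412/6859. x(3) = (39/19) − (−2412/6859)·((39/19) − 3)/((−2412/6859) − 18) = 1609/777.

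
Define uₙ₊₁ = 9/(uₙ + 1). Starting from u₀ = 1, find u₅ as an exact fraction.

u₁ = 9/(1 + 1) = 9/2.
u₂ = 9/(9/2 + 1) = 18/11.
u₃ = 9/(18/11 + 1) = 99/29.
u₄ = 9/(99/29 + 1) = 261/128.
u₅ = 9/(261/128 + 1) = 1152/389.

1152/389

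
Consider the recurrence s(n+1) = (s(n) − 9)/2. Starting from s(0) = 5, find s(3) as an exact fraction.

−29/4

s(1) = (5 − 9)/2 = −2.
s(2) = ((−2) − 9)/2 = −11/2.
s(3) = ((−11/2) − 9)/2 = −29/4.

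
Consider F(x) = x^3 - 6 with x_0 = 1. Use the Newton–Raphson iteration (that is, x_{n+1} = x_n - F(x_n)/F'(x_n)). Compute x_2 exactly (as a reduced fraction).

F'(x) = 3x^2.
F(1) = -5, F'(1) = 3, so x_1 = 1 - (-5)/3 = 8/3.
F(8/3) = 350/27, F'(8/3) = 64/3, so x_2 = (8/3) - (350/27)/(64/3) = 593/288.

593/288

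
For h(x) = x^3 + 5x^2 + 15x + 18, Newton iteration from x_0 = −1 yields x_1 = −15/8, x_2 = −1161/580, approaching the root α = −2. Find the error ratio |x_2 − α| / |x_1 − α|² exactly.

16/145

x_1 − α = −15/8 − (−2) = −15/8 + 2 = 1/8, so |x_1 − α| = 1/8.
x_2 − α = −1161/580 − (−2) = −1161/580 + 2 = −1/580, so |x_2 − α| = 1/580.
|x_1 − α|² = 1/64.
Ratio = (1/580) / (1/64) = 16/145.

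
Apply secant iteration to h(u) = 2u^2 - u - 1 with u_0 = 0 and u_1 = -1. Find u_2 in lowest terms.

-1/3

h(0) = -1, h(-1) = 2. u_2 = (-1) - 2·((-1) - 0)/(2 - (-1)) = -1/3.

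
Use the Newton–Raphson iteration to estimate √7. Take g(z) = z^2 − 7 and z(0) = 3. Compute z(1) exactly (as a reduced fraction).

8/3

g'(z) = 2z.
g(3) = 2, g'(3) = 6, so z(1) = 3 − 2/6 = 8/3.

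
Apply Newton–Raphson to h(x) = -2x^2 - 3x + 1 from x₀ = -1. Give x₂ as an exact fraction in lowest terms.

h'(x) = -4x - 3.
h(-1) = 2, h'(-1) = 1, so x₁ = (-1) - 2/1 = -3.
h(-3) = -8, h'(-3) = 9, so x₂ = (-3) - (-8)/9 = -19/9.

-19/9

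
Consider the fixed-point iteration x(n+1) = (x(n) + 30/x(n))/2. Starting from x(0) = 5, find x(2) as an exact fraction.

241/44

x(1) = (5 + 30/5)/2 = 11/2.
x(2) = (11/2 + 30/(11/2))/2 = 241/44.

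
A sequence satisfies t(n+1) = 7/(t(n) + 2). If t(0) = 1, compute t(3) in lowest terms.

91/47

t(1) = 7/(1 + 2) = 7/3.
t(2) = 7/(7/3 + 2) = 21/13.
t(3) = 7/(21/13 + 2) = 91/47.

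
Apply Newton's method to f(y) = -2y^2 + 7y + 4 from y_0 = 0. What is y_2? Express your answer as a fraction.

-228/455

f'(y) = -4y + 7.
f(0) = 4, f'(0) = 7, so y_1 = 0 - 4/7 = -4/7.
f(-4/7) = -32/49, f'(-4/7) = 65/7, so y_2 = (-4/7) - (-32/49)/(65/7) = -228/455.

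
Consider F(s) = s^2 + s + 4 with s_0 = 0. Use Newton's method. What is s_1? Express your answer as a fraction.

F'(s) = 2s + 1.
F(0) = 4, F'(0) = 1, so s_1 = 0 − 4/1 = −4.

−4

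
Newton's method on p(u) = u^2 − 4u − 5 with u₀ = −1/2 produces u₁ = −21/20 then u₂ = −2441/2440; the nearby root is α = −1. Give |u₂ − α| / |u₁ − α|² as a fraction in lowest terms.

10/61

u₁ − α = −21/20 − (−1) = −21/20 + 1 = −1/20, so |u₁ − α| = 1/20.
u₂ − α = −2441/2440 − (−1) = −2441/2440 + 1 = −1/2440, so |u₂ − α| = 1/2440.
|u₁ − α|² = 1/400.
Ratio = (1/2440) / (1/400) = 10/61.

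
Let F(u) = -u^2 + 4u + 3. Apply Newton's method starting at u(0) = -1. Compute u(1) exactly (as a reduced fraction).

-2/3

F'(u) = -2u + 4.
F(-1) = -2, F'(-1) = 6, so u(1) = (-1) - (-2)/6 = -2/3.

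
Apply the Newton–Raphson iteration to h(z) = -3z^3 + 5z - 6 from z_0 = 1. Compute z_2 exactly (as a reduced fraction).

6/5

h'(z) = -9z^2 + 5.
h(1) = -4, h'(1) = -4, so z_1 = 1 - (-4)/(-4) = 0.
h(0) = -6, h'(0) = 5, so z_2 = 0 - (-6)/5 = 6/5.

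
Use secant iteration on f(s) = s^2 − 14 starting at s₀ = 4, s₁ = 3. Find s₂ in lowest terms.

f(4) = 2, f(3) = −5. s₂ = 3 − (−5)·(3 − 4)/((−5) − 2) = 26/7.

26/7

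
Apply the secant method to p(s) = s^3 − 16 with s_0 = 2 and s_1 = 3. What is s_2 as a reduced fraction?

p(2) = −8, p(3) = 11. s_2 = 3 − 11·(3 − 2)/(11 − (−8)) = 46/19.

46/19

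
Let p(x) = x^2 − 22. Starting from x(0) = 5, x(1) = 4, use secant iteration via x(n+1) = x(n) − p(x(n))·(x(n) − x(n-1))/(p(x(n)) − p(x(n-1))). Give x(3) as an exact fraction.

p(5) = 3, p(4) = −6. x(2) = 4 − (−6)·(4 − 5)/((−6) − 3) = 14/3.
p(4) = −6, p(14/3) = −2/9. x(3) = (14/3) − (−2/9)·((14/3) − 4)/((−2/9) − (−6)) = 61/13.

61/13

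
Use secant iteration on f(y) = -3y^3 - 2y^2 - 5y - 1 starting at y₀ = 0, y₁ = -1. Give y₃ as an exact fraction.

f(0) = -1, f(-1) = 5. y₂ = (-1) - 5·((-1) - 0)/(5 - (-1)) = -1/6.
f(-1) = 5, f(-1/6) = -5/24. y₃ = (-1/6) - (-5/24)·((-1/6) - (-1))/((-5/24) - 5) = -1/5.

-1/5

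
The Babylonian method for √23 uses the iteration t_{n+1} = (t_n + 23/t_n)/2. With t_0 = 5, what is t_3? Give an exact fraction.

2649601/552480

t_1 = (5 + 23/5)/2 = 24/5.
t_2 = (24/5 + 23/(24/5))/2 = 1151/240.
t_3 = (1151/240 + 23/(1151/240))/2 = 2649601/552480.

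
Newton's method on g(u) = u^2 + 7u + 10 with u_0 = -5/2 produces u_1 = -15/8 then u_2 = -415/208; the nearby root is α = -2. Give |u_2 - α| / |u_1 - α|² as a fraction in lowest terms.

u_1 - α = -15/8 - (-2) = -15/8 + 2 = 1/8, so |u_1 - α| = 1/8.
u_2 - α = -415/208 - (-2) = -415/208 + 2 = 1/208, so |u_2 - α| = 1/208.
|u_1 - α|² = 1/64.
Ratio = (1/208) / (1/64) = 4/13.

4/13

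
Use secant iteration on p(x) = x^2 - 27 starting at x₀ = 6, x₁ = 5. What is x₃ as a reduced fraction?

p(6) = 9, p(5) = -2. x₂ = 5 - (-2)·(5 - 6)/((-2) - 9) = 57/11.
p(5) = -2, p(57/11) = -18/121. x₃ = (57/11) - (-18/121)·((57/11) - 5)/((-18/121) - (-2)) = 291/56.

291/56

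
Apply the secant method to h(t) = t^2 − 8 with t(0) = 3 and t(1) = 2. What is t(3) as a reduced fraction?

17/6

h(3) = 1, h(2) = −4. t(2) = 2 − (−4)·(2 − 3)/((−4) − 1) = 14/5.
h(2) = −4, h(14/5) = −4/25. t(3) = (14/5) − (−4/25)·((14/5) − 2)/((−4/25) − (−4)) = 17/6.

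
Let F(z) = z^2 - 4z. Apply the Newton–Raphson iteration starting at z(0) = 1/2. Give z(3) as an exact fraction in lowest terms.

-1/1441200

F'(z) = 2z - 4.
F(1/2) = -7/4, F'(1/2) = -3, so z(1) = (1/2) - (-7/4)/(-3) = -1/12.
F(-1/12) = 49/144, F'(-1/12) = -25/6, so z(2) = (-1/12) - (49/144)/(-25/6) = -1/600.
F(-1/600) = 2401/360000, F'(-1/600) = -1201/300, so z(3) = (-1/600) - (2401/360000)/(-1201/300) = -1/1441200.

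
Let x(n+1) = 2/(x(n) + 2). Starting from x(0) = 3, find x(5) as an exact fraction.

46/63

x(1) = 2/(3 + 2) = 2/5.
x(2) = 2/(2/5 + 2) = 5/6.
x(3) = 2/(5/6 + 2) = 12/17.
x(4) = 2/(12/17 + 2) = 17/23.
x(5) = 2/(17/23 + 2) = 46/63.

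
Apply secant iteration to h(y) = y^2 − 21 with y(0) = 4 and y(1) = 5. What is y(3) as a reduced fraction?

h(4) = −5, h(5) = 4. y(2) = 5 − 4·(5 − 4)/(4 − (−5)) = 41/9.
h(5) = 4, h(41/9) = −20/81. y(3) = (41/9) − (−20/81)·((41/9) − 5)/((−20/81) − 4) = 197/43.

197/43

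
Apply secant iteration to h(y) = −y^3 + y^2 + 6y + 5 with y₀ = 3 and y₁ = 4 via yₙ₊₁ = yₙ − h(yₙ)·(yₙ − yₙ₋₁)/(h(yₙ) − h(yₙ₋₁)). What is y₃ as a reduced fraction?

48772/14929

h(3) = 5, h(4) = −19. y₂ = 4 − (−19)·(4 − 3)/((−19) − 5) = 77/24.
h(4) = −19, h(77/24) = 20995/13824. y₃ = (77/24) − (20995/13824)·((77/24) − 4)/((20995/13824) − (−19)) = 48772/14929.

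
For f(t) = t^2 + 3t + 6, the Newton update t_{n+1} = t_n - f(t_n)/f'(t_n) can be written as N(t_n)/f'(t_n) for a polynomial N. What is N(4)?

10

f'(t) = 2t + 3.
N(t) = t·f'(t) - f(t) = t·(2t + 3) - (t^2 + 3t + 6) = t^2 - 6.
N(4) = 10.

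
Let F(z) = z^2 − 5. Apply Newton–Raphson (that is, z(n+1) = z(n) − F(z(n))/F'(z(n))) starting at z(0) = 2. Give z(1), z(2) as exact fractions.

z(1) = 9/4, z(2) = 161/72

F'(z) = 2z.
F(2) = −1, F'(2) = 4, so z(1) = 2 − (−1)/4 = 9/4.
F(9/4) = 1/16, F'(9/4) = 9/2, so z(2) = (9/4) − (1/16)/(9/2) = 161/72.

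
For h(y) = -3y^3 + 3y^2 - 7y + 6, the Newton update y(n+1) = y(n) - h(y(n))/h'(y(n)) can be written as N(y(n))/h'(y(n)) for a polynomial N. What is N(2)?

-42

h'(y) = -9y^2 + 6y - 7.
N(y) = y·h'(y) - h(y) = y·(-9y^2 + 6y - 7) - (-3y^3 + 3y^2 - 7y + 6) = -6y^3 + 3y^2 - 6.
N(2) = -42.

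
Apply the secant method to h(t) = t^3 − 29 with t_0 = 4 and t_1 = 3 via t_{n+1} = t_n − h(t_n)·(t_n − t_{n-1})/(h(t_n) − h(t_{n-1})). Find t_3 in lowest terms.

h(4) = 35, h(3) = −2. t_2 = 3 − (−2)·(3 − 4)/((−2) − 35) = 113/37.
h(3) = −2, h(113/37) = −26040/50653. t_3 = (113/37) − (−26040/50653)·((113/37) − 3)/((−26040/50653) − (−2)) = 115637/37633.

115637/37633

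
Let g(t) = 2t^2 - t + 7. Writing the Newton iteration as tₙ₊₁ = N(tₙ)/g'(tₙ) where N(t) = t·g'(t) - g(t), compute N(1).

-5

g'(t) = 4t - 1.
N(t) = t·g'(t) - g(t) = t·(4t - 1) - (2t^2 - t + 7) = 2t^2 - 7.
N(1) = -5.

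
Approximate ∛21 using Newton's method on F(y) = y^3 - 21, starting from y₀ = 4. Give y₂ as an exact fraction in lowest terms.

4469165/1598472

F'(y) = 3y^2.
F(4) = 43, F'(4) = 48, so y₁ = 4 - 43/48 = 149/48.
F(149/48) = 985517/110592, F'(149/48) = 22201/768, so y₂ = (149/48) - (985517/110592)/(22201/768) = 4469165/1598472.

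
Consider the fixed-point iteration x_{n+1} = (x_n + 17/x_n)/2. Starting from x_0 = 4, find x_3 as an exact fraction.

9478657/2298912

x_1 = (4 + 17/4)/2 = 33/8.
x_2 = (33/8 + 17/(33/8))/2 = 2177/528.
x_3 = (2177/528 + 17/(2177/528))/2 = 9478657/2298912.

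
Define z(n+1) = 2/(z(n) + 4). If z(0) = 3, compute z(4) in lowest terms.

67/149

z(1) = 2/(3 + 4) = 2/7.
z(2) = 2/(2/7 + 4) = 7/15.
z(3) = 2/(7/15 + 4) = 30/67.
z(4) = 2/(30/67 + 4) = 67/149.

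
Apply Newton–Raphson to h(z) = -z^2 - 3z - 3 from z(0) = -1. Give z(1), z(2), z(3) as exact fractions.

z(1) = -2, z(2) = -1, z(3) = -2

h'(z) = -2z - 3.
h(-1) = -1, h'(-1) = -1, so z(1) = (-1) - (-1)/(-1) = -2.
h(-2) = -1, h'(-2) = 1, so z(2) = (-2) - (-1)/1 = -1.
h(-1) = -1, h'(-1) = -1, so z(3) = (-1) - (-1)/(-1) = -2.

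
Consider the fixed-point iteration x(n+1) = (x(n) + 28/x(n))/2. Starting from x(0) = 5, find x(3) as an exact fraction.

x(1) = (5 + 28/5)/2 = 53/10.
x(2) = (53/10 + 28/(53/10))/2 = 5609/1060.
x(3) = (5609/1060 + 28/(5609/1060))/2 = 62921681/11891080.

62921681/11891080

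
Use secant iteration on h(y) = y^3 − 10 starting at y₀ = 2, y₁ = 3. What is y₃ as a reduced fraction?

15250/7129

h(2) = −2, h(3) = 17. y₂ = 3 − 17·(3 − 2)/(17 − (−2)) = 40/19.
h(3) = 17, h(40/19) = −4590/6859. y₃ = (40/19) − (−4590/6859)·((40/19) − 3)/((−4590/6859) − 17) = 15250/7129.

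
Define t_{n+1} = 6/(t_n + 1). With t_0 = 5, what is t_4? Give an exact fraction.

12/5

t_1 = 6/(5 + 1) = 1.
t_2 = 6/(1 + 1) = 3.
t_3 = 6/(3 + 1) = 3/2.
t_4 = 6/(3/2 + 1) = 12/5.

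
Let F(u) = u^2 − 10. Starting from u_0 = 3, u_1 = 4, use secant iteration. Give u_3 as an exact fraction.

F(3) = −1, F(4) = 6. u_2 = 4 − 6·(4 − 3)/(6 − (−1)) = 22/7.
F(4) = 6, F(22/7) = −6/49. u_3 = (22/7) − (−6/49)·((22/7) − 4)/((−6/49) − 6) = 79/25.

79/25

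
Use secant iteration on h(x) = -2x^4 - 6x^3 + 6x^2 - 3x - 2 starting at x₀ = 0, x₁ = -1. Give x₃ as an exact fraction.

-7966/32133

h(0) = -2, h(-1) = 11. x₂ = (-1) - 11·((-1) - 0)/(11 - (-2)) = -2/13.
h(-1) = 11, h(-2/13) = -39292/28561. x₃ = (-2/13) - (-39292/28561)·((-2/13) - (-1))/((-39292/28561) - 11) = -7966/32133.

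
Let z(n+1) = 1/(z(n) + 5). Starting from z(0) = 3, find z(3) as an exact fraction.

z(1) = 1/(3 + 5) = 1/8.
z(2) = 1/(1/8 + 5) = 8/41.
z(3) = 1/(8/41 + 5) = 41/213.

41/213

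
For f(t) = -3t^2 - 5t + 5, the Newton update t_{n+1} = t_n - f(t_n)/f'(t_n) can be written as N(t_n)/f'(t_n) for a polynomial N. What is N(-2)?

-17

f'(t) = -6t - 5.
N(t) = t·f'(t) - f(t) = t·(-6t - 5) - (-3t^2 - 5t + 5) = -3t^2 - 5.
N(-2) = -17.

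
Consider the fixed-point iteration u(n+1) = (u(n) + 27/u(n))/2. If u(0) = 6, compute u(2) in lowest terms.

291/56

u(1) = (6 + 27/6)/2 = 21/4.
u(2) = (21/4 + 27/(21/4))/2 = 291/56.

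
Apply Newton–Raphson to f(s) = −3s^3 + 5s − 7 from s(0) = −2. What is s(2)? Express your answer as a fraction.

−1206787/695020

f'(s) = −9s^2 + 5.
f(−2) = 7, f'(−2) = −31, so s(1) = (−2) − 7/(−31) = −55/31.
f(−55/31) = 26313/29791, f'(−55/31) = −22420/961, so s(2) = (−55/31) − (26313/29791)/(−22420/961) = −1206787/695020.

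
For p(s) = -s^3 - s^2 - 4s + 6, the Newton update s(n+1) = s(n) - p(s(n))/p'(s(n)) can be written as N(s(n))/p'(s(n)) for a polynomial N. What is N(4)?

-150

p'(s) = -3s^2 - 2s - 4.
N(s) = s·p'(s) - p(s) = s·(-3s^2 - 2s - 4) - (-s^3 - s^2 - 4s + 6) = -2s^3 - s^2 - 6.
N(4) = -150.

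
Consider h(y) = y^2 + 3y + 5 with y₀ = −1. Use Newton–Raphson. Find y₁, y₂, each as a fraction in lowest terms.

y₁ = −4, y₂ = −11/5

h'(y) = 2y + 3.
h(−1) = 3, h'(−1) = 1, so y₁ = (−1) − 3/1 = −4.
h(−4) = 9, h'(−4) = −5, so y₂ = (−4) − 9/(−5) = −11/5.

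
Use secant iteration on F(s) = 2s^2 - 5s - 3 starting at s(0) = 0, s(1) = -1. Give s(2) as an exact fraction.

F(0) = -3, F(-1) = 4. s(2) = (-1) - 4·((-1) - 0)/(4 - (-3)) = -3/7.

-3/7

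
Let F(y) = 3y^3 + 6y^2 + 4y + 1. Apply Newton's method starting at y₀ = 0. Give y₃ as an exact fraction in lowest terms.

-19651/24025

F'(y) = 9y^2 + 12y + 4.
F(0) = 1, F'(0) = 4, so y₁ = 0 - 1/4 = -1/4.
F(-1/4) = 21/64, F'(-1/4) = 25/16, so y₂ = (-1/4) - (21/64)/(25/16) = -23/50.
F(-23/50) = 17199/125000, F'(-23/50) = 961/2500, so y₃ = (-23/50) - (17199/125000)/(961/2500) = -19651/24025.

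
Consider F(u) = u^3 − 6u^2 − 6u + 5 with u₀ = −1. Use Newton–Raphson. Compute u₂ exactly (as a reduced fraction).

F'(u) = 3u^2 − 12u − 6.
F(−1) = 4, F'(−1) = 9, so u₁ = (−1) − 4/9 = −13/9.
F(−13/9) = −1360/729, F'(−13/9) = 475/27, so u₂ = (−13/9) − (−1360/729)/(475/27) = −3433/2565.

−3433/2565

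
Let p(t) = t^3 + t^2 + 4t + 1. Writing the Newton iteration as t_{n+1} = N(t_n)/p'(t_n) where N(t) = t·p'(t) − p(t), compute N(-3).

p'(t) = 3t^2 + 2t + 4.
N(t) = t·p'(t) − p(t) = t·(3t^2 + 2t + 4) − (t^3 + t^2 + 4t + 1) = 2t^3 + t^2 − 1.
N(-3) = −46.

−46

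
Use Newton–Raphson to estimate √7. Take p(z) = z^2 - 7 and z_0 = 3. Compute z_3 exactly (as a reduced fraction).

p'(z) = 2z.
p(3) = 2, p'(3) = 6, so z_1 = 3 - 2/6 = 8/3.
p(8/3) = 1/9, p'(8/3) = 16/3, so z_2 = (8/3) - (1/9)/(16/3) = 127/48.
p(127/48) = 1/2304, p'(127/48) = 127/24, so z_3 = (127/48) - (1/2304)/(127/24) = 32257/12192.

32257/12192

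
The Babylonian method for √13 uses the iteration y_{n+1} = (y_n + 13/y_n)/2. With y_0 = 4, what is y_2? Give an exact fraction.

y_1 = (4 + 13/4)/2 = 29/8.
y_2 = (29/8 + 13/(29/8))/2 = 1673/464.

1673/464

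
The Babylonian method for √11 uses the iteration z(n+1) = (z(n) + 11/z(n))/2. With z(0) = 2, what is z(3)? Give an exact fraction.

z(1) = (2 + 11/2)/2 = 15/4.
z(2) = (15/4 + 11/(15/4))/2 = 401/120.
z(3) = (401/120 + 11/(401/120))/2 = 319201/96240.

319201/96240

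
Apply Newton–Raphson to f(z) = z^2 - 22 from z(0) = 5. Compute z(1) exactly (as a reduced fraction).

f'(z) = 2z.
f(5) = 3, f'(5) = 10, so z(1) = 5 - 3/10 = 47/10.

47/10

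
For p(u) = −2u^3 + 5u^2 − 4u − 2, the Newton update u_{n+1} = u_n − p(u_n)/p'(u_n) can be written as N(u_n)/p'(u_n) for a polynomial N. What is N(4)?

p'(u) = −6u^2 + 10u − 4.
N(u) = u·p'(u) − p(u) = u·(−6u^2 + 10u − 4) − (−2u^3 + 5u^2 − 4u − 2) = −4u^3 + 5u^2 + 2.
N(4) = −174.

−174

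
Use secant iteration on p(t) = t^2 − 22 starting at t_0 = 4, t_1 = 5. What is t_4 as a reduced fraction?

1909/407

p(4) = −6, p(5) = 3. t_2 = 5 − 3·(5 − 4)/(3 − (−6)) = 14/3.
p(5) = 3, p(14/3) = −2/9. t_3 = (14/3) − (−2/9)·((14/3) − 5)/((−2/9) − 3) = 136/29.
p(14/3) = −2/9, p(136/29) = −6/841. t_4 = (136/29) − (−6/841)·((136/29) − (14/3))/((−6/841) − (−2/9)) = 1909/407.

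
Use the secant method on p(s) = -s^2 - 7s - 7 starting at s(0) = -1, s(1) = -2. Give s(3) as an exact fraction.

-6/5

p(-1) = -1, p(-2) = 3. s(2) = (-2) - 3·((-2) - (-1))/(3 - (-1)) = -5/4.
p(-2) = 3, p(-5/4) = 3/16. s(3) = (-5/4) - (3/16)·((-5/4) - (-2))/((3/16) - 3) = -6/5.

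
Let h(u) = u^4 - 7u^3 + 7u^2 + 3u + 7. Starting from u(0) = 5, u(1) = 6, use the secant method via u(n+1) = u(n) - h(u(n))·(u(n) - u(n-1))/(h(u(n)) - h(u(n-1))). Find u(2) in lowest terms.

h(5) = -53, h(6) = 61. u(2) = 6 - 61·(6 - 5)/(61 - (-53)) = 623/114.

623/114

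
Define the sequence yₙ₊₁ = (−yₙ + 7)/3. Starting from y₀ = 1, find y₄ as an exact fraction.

y₁ = (−1 + 7)/3 = 2.
y₂ = (−2 + 7)/3 = 5/3.
y₃ = (−(5/3) + 7)/3 = 16/9.
y₄ = (−(16/9) + 7)/3 = 47/27.

47/27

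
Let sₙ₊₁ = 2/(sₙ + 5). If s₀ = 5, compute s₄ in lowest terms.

s₁ = 2/(5 + 5) = 1/5.
s₂ = 2/(1/5 + 5) = 5/13.
s₃ = 2/(5/13 + 5) = 13/35.
s₄ = 2/(13/35 + 5) = 35/94.

35/94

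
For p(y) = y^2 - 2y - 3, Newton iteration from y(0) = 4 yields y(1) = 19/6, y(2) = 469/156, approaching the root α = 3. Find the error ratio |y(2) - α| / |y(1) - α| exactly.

1/26

y(1) - α = 19/6 - 3 = 1/6, so |y(1) - α| = 1/6.
y(2) - α = 469/156 - 3 = 1/156, so |y(2) - α| = 1/156.
Ratio = (1/156) / (1/6) = 1/26.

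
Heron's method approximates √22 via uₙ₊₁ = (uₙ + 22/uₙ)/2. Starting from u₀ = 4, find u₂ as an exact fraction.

u₁ = (4 + 22/4)/2 = 19/4.
u₂ = (19/4 + 22/(19/4))/2 = 713/152.

713/152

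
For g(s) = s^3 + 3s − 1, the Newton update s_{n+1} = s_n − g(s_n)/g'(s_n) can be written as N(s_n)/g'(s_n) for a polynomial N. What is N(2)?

g'(s) = 3s^2 + 3.
N(s) = s·g'(s) − g(s) = s·(3s^2 + 3) − (s^3 + 3s − 1) = 2s^3 + 1.
N(2) = 17.

17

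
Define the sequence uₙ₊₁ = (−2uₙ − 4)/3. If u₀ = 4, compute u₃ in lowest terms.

−20/9

u₁ = (−2·4 − 4)/3 = −4.
u₂ = (−2·(−4) − 4)/3 = 4/3.
u₃ = (−2·(4/3) − 4)/3 = −20/9.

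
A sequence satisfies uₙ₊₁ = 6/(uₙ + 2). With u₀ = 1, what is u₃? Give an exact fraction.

12/7

u₁ = 6/(1 + 2) = 2.
u₂ = 6/(2 + 2) = 3/2.
u₃ = 6/(3/2 + 2) = 12/7.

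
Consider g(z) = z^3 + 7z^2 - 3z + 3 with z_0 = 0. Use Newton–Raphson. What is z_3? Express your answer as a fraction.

g'(z) = 3z^2 + 14z - 3.
g(0) = 3, g'(0) = -3, so z_1 = 0 - 3/(-3) = 1.
g(1) = 8, g'(1) = 14, so z_2 = 1 - 8/14 = 3/7.
g(3/7) = 1056/343, g'(3/7) = 174/49, so z_3 = (3/7) - (1056/343)/(174/49) = -89/203.

-89/203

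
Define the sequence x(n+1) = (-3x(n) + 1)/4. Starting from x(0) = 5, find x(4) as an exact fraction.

x(1) = (-3·5 + 1)/4 = -7/2.
x(2) = (-3·(-7/2) + 1)/4 = 23/8.
x(3) = (-3·(23/8) + 1)/4 = -61/32.
x(4) = (-3·(-61/32) + 1)/4 = 215/128.

215/128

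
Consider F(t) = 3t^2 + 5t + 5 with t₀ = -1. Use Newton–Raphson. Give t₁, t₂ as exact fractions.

F'(t) = 6t + 5.
F(-1) = 3, F'(-1) = -1, so t₁ = (-1) - 3/(-1) = 2.
F(2) = 27, F'(2) = 17, so t₂ = 2 - 27/17 = 7/17.

t₁ = 2, t₂ = 7/17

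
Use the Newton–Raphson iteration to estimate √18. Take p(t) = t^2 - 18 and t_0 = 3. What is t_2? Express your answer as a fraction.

p'(t) = 2t.
p(3) = -9, p'(3) = 6, so t_1 = 3 - (-9)/6 = 9/2.
p(9/2) = 9/4, p'(9/2) = 9, so t_2 = (9/2) - (9/4)/9 = 17/4.

17/4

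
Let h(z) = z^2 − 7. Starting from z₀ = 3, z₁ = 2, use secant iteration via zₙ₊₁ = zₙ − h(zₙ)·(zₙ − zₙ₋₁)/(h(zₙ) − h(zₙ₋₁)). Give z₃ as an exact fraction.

h(3) = 2, h(2) = −3. z₂ = 2 − (−3)·(2 − 3)/((−3) − 2) = 13/5.
h(2) = −3, h(13/5) = −6/25. z₃ = (13/5) − (−6/25)·((13/5) − 2)/((−6/25) − (−3)) = 61/23.

61/23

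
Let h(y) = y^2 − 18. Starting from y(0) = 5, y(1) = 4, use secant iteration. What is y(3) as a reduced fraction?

157/37

h(5) = 7, h(4) = −2. y(2) = 4 − (−2)·(4 − 5)/((−2) − 7) = 38/9.
h(4) = −2, h(38/9) = −14/81. y(3) = (38/9) − (−14/81)·((38/9) − 4)/((−14/81) − (−2)) = 157/37.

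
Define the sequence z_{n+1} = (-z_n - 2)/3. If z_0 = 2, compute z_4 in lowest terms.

-38/81

z_1 = (-2 - 2)/3 = -4/3.
z_2 = (-(-4/3) - 2)/3 = -2/9.
z_3 = (-(-2/9) - 2)/3 = -16/27.
z_4 = (-(-16/27) - 2)/3 = -38/81.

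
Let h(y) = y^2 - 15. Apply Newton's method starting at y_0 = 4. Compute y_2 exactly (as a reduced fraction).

1921/496

h'(y) = 2y.
h(4) = 1, h'(4) = 8, so y_1 = 4 - 1/8 = 31/8.
h(31/8) = 1/64, h'(31/8) = 31/4, so y_2 = (31/8) - (1/64)/(31/4) = 1921/496.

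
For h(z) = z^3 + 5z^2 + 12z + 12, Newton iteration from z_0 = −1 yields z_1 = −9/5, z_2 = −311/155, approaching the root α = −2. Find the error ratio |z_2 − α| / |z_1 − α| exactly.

z_1 − α = −9/5 − (−2) = −9/5 + 2 = 1/5, so |z_1 − α| = 1/5.
z_2 − α = −311/155 − (−2) = −311/155 + 2 = −1/155, so |z_2 − α| = 1/155.
Ratio = (1/155) / (1/5) = 1/31.

1/31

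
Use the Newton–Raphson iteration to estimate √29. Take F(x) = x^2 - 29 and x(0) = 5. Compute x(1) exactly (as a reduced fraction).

F'(x) = 2x.
F(5) = -4, F'(5) = 10, so x(1) = 5 - (-4)/10 = 27/5.

27/5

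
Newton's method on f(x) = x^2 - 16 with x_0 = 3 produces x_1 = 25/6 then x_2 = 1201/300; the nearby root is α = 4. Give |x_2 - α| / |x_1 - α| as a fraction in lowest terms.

x_1 - α = 25/6 - 4 = 1/6, so |x_1 - α| = 1/6.
x_2 - α = 1201/300 - 4 = 1/300, so |x_2 - α| = 1/300.
Ratio = (1/300) / (1/6) = 1/50.

1/50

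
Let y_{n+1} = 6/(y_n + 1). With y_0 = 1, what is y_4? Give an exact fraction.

y_1 = 6/(1 + 1) = 3.
y_2 = 6/(3 + 1) = 3/2.
y_3 = 6/(3/2 + 1) = 12/5.
y_4 = 6/(12/5 + 1) = 30/17.

30/17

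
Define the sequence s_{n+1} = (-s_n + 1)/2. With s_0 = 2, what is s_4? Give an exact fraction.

s_1 = (-2 + 1)/2 = -1/2.
s_2 = (-(-1/2) + 1)/2 = 3/4.
s_3 = (-(3/4) + 1)/2 = 1/8.
s_4 = (-(1/8) + 1)/2 = 7/16.

7/16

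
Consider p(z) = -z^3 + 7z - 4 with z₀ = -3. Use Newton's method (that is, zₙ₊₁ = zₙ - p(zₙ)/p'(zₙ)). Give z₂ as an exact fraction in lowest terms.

p'(z) = -3z^2 + 7.
p(-3) = 2, p'(-3) = -20, so z₁ = (-3) - 2/(-20) = -29/10.
p(-29/10) = 89/1000, p'(-29/10) = -1823/100, so z₂ = (-29/10) - (89/1000)/(-1823/100) = -26389/9115.

-26389/9115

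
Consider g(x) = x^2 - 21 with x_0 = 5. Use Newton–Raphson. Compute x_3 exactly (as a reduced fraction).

g'(x) = 2x.
g(5) = 4, g'(5) = 10, so x_1 = 5 - 4/10 = 23/5.
g(23/5) = 4/25, g'(23/5) = 46/5, so x_2 = (23/5) - (4/25)/(46/5) = 527/115.
g(527/115) = 4/13225, g'(527/115) = 1054/115, so x_3 = (527/115) - (4/13225)/(1054/115) = 277727/60605.

277727/60605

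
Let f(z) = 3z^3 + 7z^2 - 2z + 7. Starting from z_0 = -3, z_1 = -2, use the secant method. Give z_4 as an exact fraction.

f(-3) = -5, f(-2) = 15. z_2 = (-2) - 15·((-2) - (-3))/(15 - (-5)) = -11/4.
f(-2) = 15, f(-11/4) = 195/64. z_3 = (-11/4) - (195/64)·((-11/4) - (-2))/((195/64) - 15) = -50/17.
f(-11/4) = 195/64, f(-50/17) = -14209/4913. z_4 = (-50/17) - (-14209/4913)·((-50/17) - (-11/4))/((-14209/4913) - (195/64)) = -409118/143647.

-409118/143647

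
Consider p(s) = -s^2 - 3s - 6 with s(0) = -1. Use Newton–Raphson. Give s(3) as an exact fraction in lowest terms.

-67/119

p'(s) = -2s - 3.
p(-1) = -4, p'(-1) = -1, so s(1) = (-1) - (-4)/(-1) = -5.
p(-5) = -16, p'(-5) = 7, so s(2) = (-5) - (-16)/7 = -19/7.
p(-19/7) = -256/49, p'(-19/7) = 17/7, so s(3) = (-19/7) - (-256/49)/(17/7) = -67/119.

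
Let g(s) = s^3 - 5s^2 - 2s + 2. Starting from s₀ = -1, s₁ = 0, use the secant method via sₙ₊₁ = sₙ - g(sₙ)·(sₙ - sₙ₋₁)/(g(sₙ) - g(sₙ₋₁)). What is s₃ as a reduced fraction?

-8/3

g(-1) = -2, g(0) = 2. s₂ = 0 - 2·(0 - (-1))/(2 - (-2)) = -1/2.
g(0) = 2, g(-1/2) = 13/8. s₃ = (-1/2) - (13/8)·((-1/2) - 0)/((13/8) - 2) = -8/3.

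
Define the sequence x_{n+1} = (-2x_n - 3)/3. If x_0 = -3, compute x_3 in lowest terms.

1/9

x_1 = (-2·(-3) - 3)/3 = 1.
x_2 = (-2·1 - 3)/3 = -5/3.
x_3 = (-2·(-5/3) - 3)/3 = 1/9.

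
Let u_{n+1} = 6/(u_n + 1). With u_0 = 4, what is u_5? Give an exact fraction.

642/353

u_1 = 6/(4 + 1) = 6/5.
u_2 = 6/(6/5 + 1) = 30/11.
u_3 = 6/(30/11 + 1) = 66/41.
u_4 = 6/(66/41 + 1) = 246/107.
u_5 = 6/(246/107 + 1) = 642/353.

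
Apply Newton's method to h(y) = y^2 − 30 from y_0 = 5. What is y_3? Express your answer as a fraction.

116161/21208

h'(y) = 2y.
h(5) = −5, h'(5) = 10, so y_1 = 5 − (−5)/10 = 11/2.
h(11/2) = 1/4, h'(11/2) = 11, so y_2 = (11/2) − (1/4)/11 = 241/44.
h(241/44) = 1/1936, h'(241/44) = 241/22, so y_3 = (241/44) − (1/1936)/(241/22) = 116161/21208.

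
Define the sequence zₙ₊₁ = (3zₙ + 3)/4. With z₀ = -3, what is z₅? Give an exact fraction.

807/512

z₁ = (3·(-3) + 3)/4 = -3/2.
z₂ = (3·(-3/2) + 3)/4 = -3/8.
z₃ = (3·(-3/8) + 3)/4 = 15/32.
z₄ = (3·(15/32) + 3)/4 = 141/128.
z₅ = (3·(141/128) + 3)/4 = 807/512.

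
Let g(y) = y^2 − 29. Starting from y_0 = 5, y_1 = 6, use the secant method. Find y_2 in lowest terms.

59/11

g(5) = −4, g(6) = 7. y_2 = 6 − 7·(6 − 5)/(7 − (−4)) = 59/11.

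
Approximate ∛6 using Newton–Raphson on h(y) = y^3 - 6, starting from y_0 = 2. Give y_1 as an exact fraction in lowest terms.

h'(y) = 3y^2.
h(2) = 2, h'(2) = 12, so y_1 = 2 - 2/12 = 11/6.

11/6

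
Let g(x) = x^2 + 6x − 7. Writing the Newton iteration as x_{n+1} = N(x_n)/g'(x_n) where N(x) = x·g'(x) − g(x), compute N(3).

g'(x) = 2x + 6.
N(x) = x·g'(x) − g(x) = x·(2x + 6) − (x^2 + 6x − 7) = x^2 + 7.
N(3) = 16.

16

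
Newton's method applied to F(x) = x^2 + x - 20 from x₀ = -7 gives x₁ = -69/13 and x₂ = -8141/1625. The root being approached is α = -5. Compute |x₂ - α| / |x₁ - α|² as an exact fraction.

x₁ - α = -69/13 - (-5) = -69/13 + 5 = -4/13, so |x₁ - α| = 4/13.
x₂ - α = -8141/1625 - (-5) = -8141/1625 + 5 = -16/1625, so |x₂ - α| = 16/1625.
|x₁ - α|² = 16/169.
Ratio = (16/1625) / (16/169) = 13/125.

13/125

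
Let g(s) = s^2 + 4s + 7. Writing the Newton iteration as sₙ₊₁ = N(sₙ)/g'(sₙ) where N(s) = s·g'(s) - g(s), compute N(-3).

2

g'(s) = 2s + 4.
N(s) = s·g'(s) - g(s) = s·(2s + 4) - (s^2 + 4s + 7) = s^2 - 7.
N(-3) = 2.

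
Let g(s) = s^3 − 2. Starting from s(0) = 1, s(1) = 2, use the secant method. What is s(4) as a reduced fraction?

989312/782041

g(1) = −1, g(2) = 6. s(2) = 2 − 6·(2 − 1)/(6 − (−1)) = 8/7.
g(2) = 6, g(8/7) = −174/343. s(3) = (8/7) − (−174/343)·((8/7) − 2)/((−174/343) − 6) = 75/62.
g(8/7) = −174/343, g(75/62) = −54781/238328. s(4) = (75/62) − (−54781/238328)·((75/62) − (8/7))/((−54781/238328) − (−174/343)) = 989312/782041.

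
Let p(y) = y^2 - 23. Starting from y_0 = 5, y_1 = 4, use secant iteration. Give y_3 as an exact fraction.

379/79

p(5) = 2, p(4) = -7. y_2 = 4 - (-7)·(4 - 5)/((-7) - 2) = 43/9.
p(4) = -7, p(43/9) = -14/81. y_3 = (43/9) - (-14/81)·((43/9) - 4)/((-14/81) - (-7)) = 379/79.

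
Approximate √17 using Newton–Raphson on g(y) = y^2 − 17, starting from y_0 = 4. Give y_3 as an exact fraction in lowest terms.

9478657/2298912

g'(y) = 2y.
g(4) = −1, g'(4) = 8, so y_1 = 4 − (−1)/8 = 33/8.
g(33/8) = 1/64, g'(33/8) = 33/4, so y_2 = (33/8) − (1/64)/(33/4) = 2177/528.
g(2177/528) = 1/278784, g'(2177/528) = 2177/264, so y_3 = (2177/528) − (1/278784)/(2177/264) = 9478657/2298912.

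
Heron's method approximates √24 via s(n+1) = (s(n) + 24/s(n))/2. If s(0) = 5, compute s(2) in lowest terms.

4801/980

s(1) = (5 + 24/5)/2 = 49/10.
s(2) = (49/10 + 24/(49/10))/2 = 4801/980.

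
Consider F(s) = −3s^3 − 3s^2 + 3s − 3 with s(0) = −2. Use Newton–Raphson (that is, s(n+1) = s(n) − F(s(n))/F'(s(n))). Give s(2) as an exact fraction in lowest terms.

−1777/966

F'(s) = −9s^2 − 6s + 3.
F(−2) = 3, F'(−2) = −21, so s(1) = (−2) − 3/(−21) = −13/7.
F(−13/7) = 102/343, F'(−13/7) = −828/49, so s(2) = (−13/7) − (102/343)/(−828/49) = −1777/966.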